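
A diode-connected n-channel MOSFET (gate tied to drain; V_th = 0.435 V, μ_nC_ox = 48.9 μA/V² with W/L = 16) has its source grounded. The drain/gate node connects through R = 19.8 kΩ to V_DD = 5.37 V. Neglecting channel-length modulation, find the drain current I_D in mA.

I_D = 0.212 mA

With gate tied to drain, V_GS = V_DS ≥ V_GS − V_th, so the device is in saturation.
k_n = μ_nC_ox · (W/L) = 0.7824 mA/V².
KCL at the drain: ½ k_n (V_GS − V_th)² = (V_DD − V_GS)/R.
Let x = V_GS − 0.435. Then 7.75 x² + x − 4.935 = 0, giving x = 0.736 V (positive root), so V_GS = 1.17 V.
I_D = (V_DD − V_GS)/R = (5.37 − 1.17) / 19.8 = 0.212 mA.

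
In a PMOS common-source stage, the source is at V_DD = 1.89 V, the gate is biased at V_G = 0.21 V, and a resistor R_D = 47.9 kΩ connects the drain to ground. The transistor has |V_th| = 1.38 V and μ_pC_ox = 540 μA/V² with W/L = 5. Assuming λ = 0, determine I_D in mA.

V_SG = V_DD − V_G = 1.89 − 0.21 = 1.68 V, so V_ov = 1.68 − 1.38 = 0.3 V.
k_p = μ_pC_ox · (W/L) = 2.7 mA/V².
Assume saturation: I_D = ½ k_p V_ov² = 0.5 × 2.7 × 0.3² = 0.122 mA, giving V_SD = V_DD − I_D R_D = 1.89 − 0.122 × 47.9 = -3.93 V.
But -3.93 V < V_ov = 0.3 V, so the device is actually in triode.
In triode I_D = k_p[V_ov V_SD − ½ V_SD²] and I_D = (V_DD − V_SD)/R_D. Equating: 64.7 V_SD² − 39.8 V_SD + 1.89 = 0, giving V_SD = 0.0519 V (the root below V_ov).
I_D = (1.89 − 0.0519) / 47.9 = 0.0384 mA.

I_D = 0.0384 mA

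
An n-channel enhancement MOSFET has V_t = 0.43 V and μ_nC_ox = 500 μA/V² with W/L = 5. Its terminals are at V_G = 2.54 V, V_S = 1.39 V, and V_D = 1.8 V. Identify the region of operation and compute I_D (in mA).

V_GS = V_G − V_S = 2.54 − 1.39 = 1.15 V; V_DS = V_D − V_S = 1.8 − 1.39 = 0.41 V.
k_n = μ_nC_ox · (W/L) = 2.5 mA/V².
V_ov = V_GS − V_t = 1.15 − 0.43 = 0.72 V.
Since V_DS = 0.41 V < V_ov = 0.72 V, the device is in the triode region.
I_D = k_n [V_ov · V_DS − ½ V_DS²] = 2.5 × [0.72 × 0.41 − 0.5 × 0.41²] = 0.528 mA.

Triode; I_D = 0.528 mA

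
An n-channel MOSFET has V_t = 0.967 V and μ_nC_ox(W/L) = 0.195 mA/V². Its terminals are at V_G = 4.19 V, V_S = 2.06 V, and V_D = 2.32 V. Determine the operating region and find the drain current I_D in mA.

V_GS = V_G − V_S = 4.19 − 2.06 = 2.13 V; V_DS = V_D − V_S = 2.32 − 2.06 = 0.26 V.
V_ov = V_GS − V_t = 2.13 − 0.967 = 1.16 V.
Since V_DS = 0.26 V < V_ov = 1.16 V, the device is in the triode region.
I_D = k_n [V_ov · V_DS − ½ V_DS²] = 0.195 × [1.16 × 0.26 − 0.5 × 0.26²] = 0.0524 mA.

Triode; I_D = 0.0524 mA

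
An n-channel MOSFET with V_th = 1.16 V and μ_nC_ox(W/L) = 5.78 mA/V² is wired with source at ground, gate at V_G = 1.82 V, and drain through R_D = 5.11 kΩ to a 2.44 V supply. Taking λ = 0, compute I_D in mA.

V_GS = V_G = 1.82 V, so V_ov = 1.82 − 1.16 = 0.66 V.
Assume saturation: I_D = ½ k_n V_ov² = 0.5 × 5.78 × 0.66² = 1.26 mA, giving V_DS = V_DD − I_D R_D = 2.44 − 1.26 × 5.11 = -3.99 V.
But -3.99 V < V_ov = 0.66 V, so the device is actually in triode.
In triode I_D = k_n[V_ov V_DS − ½ V_DS²] and I_D = (V_DD − V_DS)/R_D. Equating: 14.8 V_DS² − 20.49 V_DS + 2.44 = 0, giving V_DS = 0.132 V (the root below V_ov).
I_D = (2.44 − 0.132) / 5.11 = 0.452 mA.

I_D = 0.452 mA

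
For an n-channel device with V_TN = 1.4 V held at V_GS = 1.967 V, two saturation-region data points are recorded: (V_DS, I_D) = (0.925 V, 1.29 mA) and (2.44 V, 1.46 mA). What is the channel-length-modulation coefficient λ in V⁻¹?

λ = 0.0946 V⁻¹

With V_GS fixed, I_D ∝ (1 + λ V_DS) in saturation, so I_D2/I_D1 = (1 + λ V_DS2)/(1 + λ V_DS1).
1.46/1.29 = 1.132 = (1 + 2.44 λ)/(1 + 0.925 λ).
Solving: λ (I_D1 V_DS2 − I_D2 V_DS1) = I_D2 − I_D1, so λ = (1.46 − 1.29) / (1.29 × 2.44 − 1.46 × 0.925) = 0.17 / 1.8 = 0.0946 V⁻¹.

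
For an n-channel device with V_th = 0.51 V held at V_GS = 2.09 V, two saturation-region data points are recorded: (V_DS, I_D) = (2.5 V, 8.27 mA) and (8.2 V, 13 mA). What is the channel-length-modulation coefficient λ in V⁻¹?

λ = 0.134 V⁻¹

With V_GS fixed, I_D ∝ (1 + λ V_DS) in saturation, so I_D2/I_D1 = (1 + λ V_DS2)/(1 + λ V_DS1).
13/8.27 = 1.572 = (1 + 8.2 λ)/(1 + 2.5 λ).
Solving: λ (I_D1 V_DS2 − I_D2 V_DS1) = I_D2 − I_D1, so λ = (13 − 8.27) / (8.27 × 8.2 − 13 × 2.5) = 4.73 / 35.3 = 0.134 V⁻¹.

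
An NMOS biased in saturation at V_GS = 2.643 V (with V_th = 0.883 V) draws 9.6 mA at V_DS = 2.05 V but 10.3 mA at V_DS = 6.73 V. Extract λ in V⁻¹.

With V_GS fixed, I_D ∝ (1 + λ V_DS) in saturation, so I_D2/I_D1 = (1 + λ V_DS2)/(1 + λ V_DS1).
10.3/9.6 = 1.073 = (1 + 6.73 λ)/(1 + 2.05 λ).
Solving: λ (I_D1 V_DS2 − I_D2 V_DS1) = I_D2 − I_D1, so λ = (10.3 − 9.6) / (9.6 × 6.73 − 10.3 × 2.05) = 0.7 / 43.5 = 0.0161 V⁻¹.

λ = 0.0161 V⁻¹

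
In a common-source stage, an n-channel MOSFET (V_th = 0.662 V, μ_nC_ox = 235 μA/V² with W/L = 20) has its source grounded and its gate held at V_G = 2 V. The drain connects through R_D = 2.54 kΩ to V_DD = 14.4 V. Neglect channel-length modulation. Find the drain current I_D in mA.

I_D = 4.21 mA

V_GS = V_G = 2 V, so V_ov = 2 − 0.662 = 1.34 V.
k_n = μ_nC_ox · (W/L) = 4.7 mA/V².
Assume saturation: I_D = ½ k_n V_ov² = 0.5 × 4.7 × 1.34² = 4.21 mA, giving V_DS = V_DD − I_D R_D = 14.4 − 4.21 × 2.54 = 3.71 V.
V_DS = 3.71 V ≥ V_ov = 1.34 V, confirming saturation.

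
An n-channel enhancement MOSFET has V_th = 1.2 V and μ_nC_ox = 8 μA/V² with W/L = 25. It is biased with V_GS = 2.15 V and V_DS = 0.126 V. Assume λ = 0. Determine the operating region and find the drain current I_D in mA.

Triode; I_D = 0.0224 mA

k_n = μ_nC_ox · (W/L) = 0.2 mA/V².
V_ov = V_GS − V_th = 2.15 − 1.2 = 0.95 V.
Since V_DS = 0.126 V < V_ov = 0.95 V, the device is in the triode region.
I_D = k_n [V_ov · V_DS − ½ V_DS²] = 0.2 × [0.95 × 0.126 − 0.5 × 0.126²] = 0.0224 mA.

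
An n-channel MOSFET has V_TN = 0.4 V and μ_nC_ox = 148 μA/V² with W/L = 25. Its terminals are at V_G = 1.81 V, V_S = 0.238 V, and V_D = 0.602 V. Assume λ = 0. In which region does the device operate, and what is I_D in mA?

Triode; I_D = 1.33 mA

V_GS = V_G − V_S = 1.81 − 0.238 = 1.57 V; V_DS = V_D − V_S = 0.602 − 0.238 = 0.364 V.
k_n = μ_nC_ox · (W/L) = 3.7 mA/V².
V_ov = V_GS − V_TN = 1.57 − 0.4 = 1.17 V.
Since V_DS = 0.364 V < V_ov = 1.17 V, the device is in the triode region.
I_D = k_n [V_ov · V_DS − ½ V_DS²] = 3.7 × [1.17 × 0.364 − 0.5 × 0.364²] = 1.33 mA.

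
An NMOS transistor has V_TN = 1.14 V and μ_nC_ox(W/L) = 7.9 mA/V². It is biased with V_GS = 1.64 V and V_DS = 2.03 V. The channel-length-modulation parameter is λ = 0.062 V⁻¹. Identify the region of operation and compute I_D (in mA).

V_ov = V_GS − V_TN = 1.64 − 1.14 = 0.5 V.
Since V_DS = 2.03 V ≥ V_ov = 0.5 V, the device is in saturation.
I_D = ½ k_n V_ov² (1 + λ V_DS) = 0.5 × 7.9 × 0.5² × (1 + 0.062 × 2.03) = 1.11 mA.

Saturation; I_D = 1.11 mA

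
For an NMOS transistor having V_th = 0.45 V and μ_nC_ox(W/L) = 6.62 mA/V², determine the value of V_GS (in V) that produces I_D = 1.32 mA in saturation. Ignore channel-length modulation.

In saturation I_D = ½ k_n (V_GS − V_th)², so V_GS − V_th = √(2 I_D / k_n) = √(2 × 1.32 / 6.62) = 0.631 V.
V_GS = 0.45 + 0.631 = 1.08 V.

V_GS = 1.08 V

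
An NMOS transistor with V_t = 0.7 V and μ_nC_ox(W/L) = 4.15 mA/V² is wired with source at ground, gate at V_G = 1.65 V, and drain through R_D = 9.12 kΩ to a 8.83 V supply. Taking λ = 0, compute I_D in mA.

I_D = 0.938 mA

V_GS = V_G = 1.65 V, so V_ov = 1.65 − 0.7 = 0.95 V.
Assume saturation: I_D = ½ k_n V_ov² = 0.5 × 4.15 × 0.95² = 1.87 mA, giving V_DS = V_DD − I_D R_D = 8.83 − 1.87 × 9.12 = -8.25 V.
But -8.25 V < V_ov = 0.95 V, so the device is actually in triode.
In triode I_D = k_n[V_ov V_DS − ½ V_DS²] and I_D = (V_DD − V_DS)/R_D. Equating: 18.9 V_DS² − 36.96 V_DS + 8.83 = 0, giving V_DS = 0.279 V (the root below V_ov).
I_D = (8.83 − 0.279) / 9.12 = 0.938 mA.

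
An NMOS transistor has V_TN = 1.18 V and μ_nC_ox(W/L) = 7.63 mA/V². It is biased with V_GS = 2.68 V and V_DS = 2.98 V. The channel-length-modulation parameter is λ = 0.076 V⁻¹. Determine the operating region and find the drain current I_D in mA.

Saturation; I_D = 10.5 mA

V_ov = V_GS − V_TN = 2.68 − 1.18 = 1.5 V.
Since V_DS = 2.98 V ≥ V_ov = 1.5 V, the device is in saturation.
I_D = ½ k_n V_ov² (1 + λ V_DS) = 0.5 × 7.63 × 1.5² × (1 + 0.076 × 2.98) = 10.5 mA.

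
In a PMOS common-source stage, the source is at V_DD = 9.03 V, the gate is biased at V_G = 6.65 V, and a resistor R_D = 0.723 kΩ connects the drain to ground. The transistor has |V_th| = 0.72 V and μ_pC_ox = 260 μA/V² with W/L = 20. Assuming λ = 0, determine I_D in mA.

I_D = 7.16 mA

V_SG = V_DD − V_G = 9.03 − 6.65 = 2.38 V, so V_ov = 2.38 − 0.72 = 1.66 V.
k_p = μ_pC_ox · (W/L) = 5.2 mA/V².
Assume saturation: I_D = ½ k_p V_ov² = 0.5 × 5.2 × 1.66² = 7.16 mA, giving V_SD = V_DD − I_D R_D = 9.03 − 7.16 × 0.723 = 3.85 V.
V_SD = 3.85 V ≥ V_ov = 1.66 V, confirming saturation.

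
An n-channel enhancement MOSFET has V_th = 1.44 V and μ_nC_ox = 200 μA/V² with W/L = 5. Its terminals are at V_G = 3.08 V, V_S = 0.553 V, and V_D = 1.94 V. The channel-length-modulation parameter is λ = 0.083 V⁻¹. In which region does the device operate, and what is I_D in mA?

V_GS = V_G − V_S = 3.08 − 0.553 = 2.53 V; V_DS = V_D − V_S = 1.94 − 0.553 = 1.39 V.
k_n = μ_nC_ox · (W/L) = 1 mA/V².
V_ov = V_GS − V_th = 2.53 − 1.44 = 1.09 V.
Since V_DS = 1.39 V ≥ V_ov = 1.09 V, the device is in saturation.
I_D = ½ k_n V_ov² (1 + λ V_DS) = 0.5 × 1 × 1.09² × (1 + 0.083 × 1.39) = 0.659 mA.

Saturation; I_D = 0.659 mA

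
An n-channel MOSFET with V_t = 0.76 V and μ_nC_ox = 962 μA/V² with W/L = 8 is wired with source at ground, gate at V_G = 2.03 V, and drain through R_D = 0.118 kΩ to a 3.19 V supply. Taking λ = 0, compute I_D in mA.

I_D = 6.21 mA

V_GS = V_G = 2.03 V, so V_ov = 2.03 − 0.76 = 1.27 V.
k_n = μ_nC_ox · (W/L) = 7.696 mA/V².
Assume saturation: I_D = ½ k_n V_ov² = 0.5 × 7.696 × 1.27² = 6.21 mA, giving V_DS = V_DD − I_D R_D = 3.19 − 6.21 × 0.118 = 2.46 V.
V_DS = 2.46 V ≥ V_ov = 1.27 V, confirming saturation.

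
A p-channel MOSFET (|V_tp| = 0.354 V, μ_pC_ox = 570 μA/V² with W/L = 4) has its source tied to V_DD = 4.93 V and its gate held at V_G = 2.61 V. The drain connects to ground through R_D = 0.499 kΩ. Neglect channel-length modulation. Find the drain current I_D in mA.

V_SG = V_DD − V_G = 4.93 − 2.61 = 2.32 V, so V_ov = 2.32 − 0.354 = 1.97 V.
k_p = μ_pC_ox · (W/L) = 2.28 mA/V².
Assume saturation: I_D = ½ k_p V_ov² = 0.5 × 2.28 × 1.97² = 4.41 mA, giving V_SD = V_DD − I_D R_D = 4.93 − 4.41 × 0.499 = 2.73 V.
V_SD = 2.73 V ≥ V_ov = 1.97 V, confirming saturation.

I_D = 4.41 mA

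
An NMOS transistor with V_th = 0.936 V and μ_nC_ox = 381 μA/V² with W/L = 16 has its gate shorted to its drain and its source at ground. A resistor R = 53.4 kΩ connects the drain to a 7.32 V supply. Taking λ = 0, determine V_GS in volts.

V_GS = 1.13 V

With gate tied to drain, V_GS = V_DS ≥ V_GS − V_th, so the device is in saturation.
k_n = μ_nC_ox · (W/L) = 6.096 mA/V².
KCL at the drain: ½ k_n (V_GS − V_th)² = (V_DD − V_GS)/R.
Let x = V_GS − 0.936. Then 163 x² + x − 6.384 = 0, giving x = 0.195 V (positive root), so V_GS = 1.13 V.
I_D = (V_DD − V_GS)/R = (7.32 − 1.13) / 53.4 = 0.116 mA.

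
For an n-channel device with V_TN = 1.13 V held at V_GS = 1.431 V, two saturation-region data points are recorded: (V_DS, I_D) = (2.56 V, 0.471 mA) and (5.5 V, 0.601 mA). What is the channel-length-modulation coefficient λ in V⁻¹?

With V_GS fixed, I_D ∝ (1 + λ V_DS) in saturation, so I_D2/I_D1 = (1 + λ V_DS2)/(1 + λ V_DS1).
0.601/0.471 = 1.276 = (1 + 5.5 λ)/(1 + 2.56 λ).
Solving: λ (I_D1 V_DS2 − I_D2 V_DS1) = I_D2 − I_D1, so λ = (0.601 − 0.471) / (0.471 × 5.5 − 0.601 × 2.56) = 0.13 / 1.05 = 0.124 V⁻¹.

λ = 0.124 V⁻¹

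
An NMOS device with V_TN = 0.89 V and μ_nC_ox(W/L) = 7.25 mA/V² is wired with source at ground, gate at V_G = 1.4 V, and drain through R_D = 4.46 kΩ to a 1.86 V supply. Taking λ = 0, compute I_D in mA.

I_D = 0.390 mA

V_GS = V_G = 1.4 V, so V_ov = 1.4 − 0.89 = 0.51 V.
Assume saturation: I_D = ½ k_n V_ov² = 0.5 × 7.25 × 0.51² = 0.943 mA, giving V_DS = V_DD − I_D R_D = 1.86 − 0.943 × 4.46 = -2.35 V.
But -2.35 V < V_ov = 0.51 V, so the device is actually in triode.
In triode I_D = k_n[V_ov V_DS − ½ V_DS²] and I_D = (V_DD − V_DS)/R_D. Equating: 16.2 V_DS² − 17.49 V_DS + 1.86 = 0, giving V_DS = 0.12 V (the root below V_ov).
I_D = (1.86 − 0.12) / 4.46 = 0.39 mA.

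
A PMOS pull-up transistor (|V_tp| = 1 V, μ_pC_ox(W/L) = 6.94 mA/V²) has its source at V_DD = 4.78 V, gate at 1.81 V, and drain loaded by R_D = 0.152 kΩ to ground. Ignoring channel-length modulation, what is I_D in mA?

I_D = 13.5 mA

V_SG = V_DD − V_G = 4.78 − 1.81 = 2.97 V, so V_ov = 2.97 − 1 = 1.97 V.
Assume saturation: I_D = ½ k_p V_ov² = 0.5 × 6.94 × 1.97² = 13.5 mA, giving V_SD = V_DD − I_D R_D = 4.78 − 13.5 × 0.152 = 2.73 V.
V_SD = 2.73 V ≥ V_ov = 1.97 V, confirming saturation.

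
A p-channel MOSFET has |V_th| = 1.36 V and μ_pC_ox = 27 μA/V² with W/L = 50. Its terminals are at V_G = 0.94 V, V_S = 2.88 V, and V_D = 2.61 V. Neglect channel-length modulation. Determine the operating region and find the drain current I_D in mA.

V_SG = V_S − V_G = 2.88 − 0.94 = 1.94 V; V_SD = V_S − V_D = 2.88 − 2.61 = 0.27 V.
k_p = μ_pC_ox · (W/L) = 1.35 mA/V².
V_ov = V_SG − |V_th| = 1.94 − 1.36 = 0.58 V.
Since V_SD = 0.27 V < V_ov = 0.58 V, the device is in the triode region.
I_D = k_p [V_ov · V_SD − ½ V_SD²] = 1.35 × [0.58 × 0.27 − 0.5 × 0.27²] = 0.162 mA.

Triode; I_D = 0.162 mA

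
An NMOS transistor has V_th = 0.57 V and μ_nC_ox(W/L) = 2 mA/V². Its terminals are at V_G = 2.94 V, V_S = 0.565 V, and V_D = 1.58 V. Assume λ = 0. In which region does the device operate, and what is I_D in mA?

Triode; I_D = 2.63 mA

V_GS = V_G − V_S = 2.94 − 0.565 = 2.38 V; V_DS = V_D − V_S = 1.58 − 0.565 = 1.02 V.
V_ov = V_GS − V_th = 2.38 − 0.57 = 1.81 V.
Since V_DS = 1.02 V < V_ov = 1.81 V, the device is in the triode region.
I_D = k_n [V_ov · V_DS − ½ V_DS²] = 2 × [1.81 × 1.02 − 0.5 × 1.02²] = 2.63 mA.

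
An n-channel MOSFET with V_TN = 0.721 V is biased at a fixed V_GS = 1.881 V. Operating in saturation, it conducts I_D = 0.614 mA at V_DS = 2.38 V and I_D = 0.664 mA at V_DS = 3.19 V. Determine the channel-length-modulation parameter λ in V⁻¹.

λ = 0.132 V⁻¹

With V_GS fixed, I_D ∝ (1 + λ V_DS) in saturation, so I_D2/I_D1 = (1 + λ V_DS2)/(1 + λ V_DS1).
0.664/0.614 = 1.081 = (1 + 3.19 λ)/(1 + 2.38 λ).
Solving: λ (I_D1 V_DS2 − I_D2 V_DS1) = I_D2 − I_D1, so λ = (0.664 − 0.614) / (0.614 × 3.19 − 0.664 × 2.38) = 0.05 / 0.378 = 0.132 V⁻¹.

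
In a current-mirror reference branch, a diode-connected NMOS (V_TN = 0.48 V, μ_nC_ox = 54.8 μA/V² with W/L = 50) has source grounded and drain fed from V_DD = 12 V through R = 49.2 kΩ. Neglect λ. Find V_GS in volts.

With gate tied to drain, V_GS = V_DS ≥ V_GS − V_TN, so the device is in saturation.
k_n = μ_nC_ox · (W/L) = 2.74 mA/V².
KCL at the drain: ½ k_n (V_GS − V_TN)² = (V_DD − V_GS)/R.
Let x = V_GS − 0.48. Then 67.4 x² + x − 11.52 = 0, giving x = 0.406 V (positive root), so V_GS = 0.886 V.
I_D = (V_DD − V_GS)/R = (12 − 0.886) / 49.2 = 0.226 mA.

V_GS = 0.886 V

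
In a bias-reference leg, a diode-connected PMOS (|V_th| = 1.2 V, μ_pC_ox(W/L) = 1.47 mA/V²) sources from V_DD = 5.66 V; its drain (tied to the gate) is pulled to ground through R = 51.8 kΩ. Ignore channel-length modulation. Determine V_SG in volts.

With gate tied to drain, V_SG = V_SD ≥ V_SG − |V_th|, so the device is in saturation.
KCL at the drain: ½ k_p (V_SG − |V_th|)² = (V_DD − V_SG)/R.
Let x = V_SG − 1.2. Then 38.1 x² + x − 4.46 = 0, giving x = 0.329 V (positive root), so V_SG = 1.53 V.
I_D = (V_DD − V_SG)/R = (5.66 − 1.53) / 51.8 = 0.0797 mA.

V_SG = 1.53 V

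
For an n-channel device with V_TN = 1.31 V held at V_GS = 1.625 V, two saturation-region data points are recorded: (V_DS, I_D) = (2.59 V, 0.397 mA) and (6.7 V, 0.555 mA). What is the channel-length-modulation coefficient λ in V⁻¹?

λ = 0.129 V⁻¹

With V_GS fixed, I_D ∝ (1 + λ V_DS) in saturation, so I_D2/I_D1 = (1 + λ V_DS2)/(1 + λ V_DS1).
0.555/0.397 = 1.398 = (1 + 6.7 λ)/(1 + 2.59 λ).
Solving: λ (I_D1 V_DS2 − I_D2 V_DS1) = I_D2 − I_D1, so λ = (0.555 − 0.397) / (0.397 × 6.7 − 0.555 × 2.59) = 0.158 / 1.22 = 0.129 V⁻¹.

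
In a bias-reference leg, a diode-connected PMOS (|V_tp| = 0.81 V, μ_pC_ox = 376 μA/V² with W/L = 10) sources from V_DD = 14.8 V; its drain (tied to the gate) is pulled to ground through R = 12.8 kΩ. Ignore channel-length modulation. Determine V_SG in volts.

With gate tied to drain, V_SG = V_SD ≥ V_SG − |V_tp|, so the device is in saturation.
k_p = μ_pC_ox · (W/L) = 3.76 mA/V².
KCL at the drain: ½ k_p (V_SG − |V_tp|)² = (V_DD − V_SG)/R.
Let x = V_SG − 0.81. Then 24.1 x² + x − 13.99 = 0, giving x = 0.742 V (positive root), so V_SG = 1.55 V.
I_D = (V_DD − V_SG)/R = (14.8 − 1.55) / 12.8 = 1.04 mA.

V_SG = 1.55 V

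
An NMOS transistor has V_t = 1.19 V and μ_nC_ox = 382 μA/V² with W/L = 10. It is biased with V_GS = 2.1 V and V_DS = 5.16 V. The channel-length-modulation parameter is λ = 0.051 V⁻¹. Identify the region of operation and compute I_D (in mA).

k_n = μ_nC_ox · (W/L) = 3.82 mA/V².
V_ov = V_GS − V_t = 2.1 − 1.19 = 0.91 V.
Since V_DS = 5.16 V ≥ V_ov = 0.91 V, the device is in saturation.
I_D = ½ k_n V_ov² (1 + λ V_DS) = 0.5 × 3.82 × 0.91² × (1 + 0.051 × 5.16) = 2 mA.

Saturation; I_D = 2.00 mA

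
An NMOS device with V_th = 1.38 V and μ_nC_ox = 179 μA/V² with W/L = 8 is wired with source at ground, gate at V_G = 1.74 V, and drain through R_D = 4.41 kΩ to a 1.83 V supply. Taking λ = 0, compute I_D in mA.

I_D = 0.0928 mA

V_GS = V_G = 1.74 V, so V_ov = 1.74 − 1.38 = 0.36 V.
k_n = μ_nC_ox · (W/L) = 1.432 mA/V².
Assume saturation: I_D = ½ k_n V_ov² = 0.5 × 1.432 × 0.36² = 0.0928 mA, giving V_DS = V_DD − I_D R_D = 1.83 − 0.0928 × 4.41 = 1.42 V.
V_DS = 1.42 V ≥ V_ov = 0.36 V, confirming saturation.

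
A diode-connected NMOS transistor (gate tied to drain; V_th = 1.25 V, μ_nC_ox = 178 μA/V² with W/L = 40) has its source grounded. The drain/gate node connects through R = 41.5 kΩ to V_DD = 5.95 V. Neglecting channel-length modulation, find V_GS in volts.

V_GS = 1.43 V

With gate tied to drain, V_GS = V_DS ≥ V_GS − V_th, so the device is in saturation.
k_n = μ_nC_ox · (W/L) = 7.12 mA/V².
KCL at the drain: ½ k_n (V_GS − V_th)² = (V_DD − V_GS)/R.
Let x = V_GS − 1.25. Then 148 x² + x − 4.7 = 0, giving x = 0.175 V (positive root), so V_GS = 1.43 V.
I_D = (V_DD − V_GS)/R = (5.95 − 1.43) / 41.5 = 0.109 mA.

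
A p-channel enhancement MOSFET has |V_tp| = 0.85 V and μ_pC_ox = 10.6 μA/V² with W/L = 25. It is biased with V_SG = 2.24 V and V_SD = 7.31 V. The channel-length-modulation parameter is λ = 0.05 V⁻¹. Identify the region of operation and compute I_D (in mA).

Saturation; I_D = 0.350 mA

k_p = μ_pC_ox · (W/L) = 0.265 mA/V².
V_ov = V_SG − |V_tp| = 2.24 − 0.85 = 1.39 V.
Since V_SD = 7.31 V ≥ V_ov = 1.39 V, the device is in saturation.
I_D = ½ k_p V_ov² (1 + λ V_SD) = 0.5 × 0.265 × 1.39² × (1 + 0.05 × 7.31) = 0.35 mA.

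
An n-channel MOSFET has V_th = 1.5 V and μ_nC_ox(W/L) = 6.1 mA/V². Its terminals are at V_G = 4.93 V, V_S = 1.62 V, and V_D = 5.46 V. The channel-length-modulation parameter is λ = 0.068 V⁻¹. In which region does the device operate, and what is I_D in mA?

Saturation; I_D = 12.6 mA

V_GS = V_G − V_S = 4.93 − 1.62 = 3.31 V; V_DS = V_D − V_S = 5.46 − 1.62 = 3.84 V.
V_ov = V_GS − V_th = 3.31 − 1.5 = 1.81 V.
Since V_DS = 3.84 V ≥ V_ov = 1.81 V, the device is in saturation.
I_D = ½ k_n V_ov² (1 + λ V_DS) = 0.5 × 6.1 × 1.81² × (1 + 0.068 × 3.84) = 12.6 mA.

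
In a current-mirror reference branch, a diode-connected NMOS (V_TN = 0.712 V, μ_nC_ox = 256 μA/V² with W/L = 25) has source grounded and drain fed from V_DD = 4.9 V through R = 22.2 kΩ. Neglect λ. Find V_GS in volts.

With gate tied to drain, V_GS = V_DS ≥ V_GS − V_TN, so the device is in saturation.
k_n = μ_nC_ox · (W/L) = 6.4 mA/V².
KCL at the drain: ½ k_n (V_GS − V_TN)² = (V_DD − V_GS)/R.
Let x = V_GS − 0.712. Then 71 x² + x − 4.188 = 0, giving x = 0.236 V (positive root), so V_GS = 0.948 V.
I_D = (V_DD − V_GS)/R = (4.9 − 0.948) / 22.2 = 0.178 mA.

V_GS = 0.948 V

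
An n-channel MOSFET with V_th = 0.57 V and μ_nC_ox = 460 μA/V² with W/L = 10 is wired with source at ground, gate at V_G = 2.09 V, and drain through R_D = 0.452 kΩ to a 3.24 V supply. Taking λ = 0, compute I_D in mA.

I_D = 4.83 mA

V_GS = V_G = 2.09 V, so V_ov = 2.09 − 0.57 = 1.52 V.
k_n = μ_nC_ox · (W/L) = 4.6 mA/V².
Assume saturation: I_D = ½ k_n V_ov² = 0.5 × 4.6 × 1.52² = 5.31 mA, giving V_DS = V_DD − I_D R_D = 3.24 − 5.31 × 0.452 = 0.838 V.
But 0.838 V < V_ov = 1.52 V, so the device is actually in triode.
In triode I_D = k_n[V_ov V_DS − ½ V_DS²] and I_D = (V_DD − V_DS)/R_D. Equating: 1.04 V_DS² − 4.16 V_DS + 3.24 = 0, giving V_DS = 1.06 V (the root below V_ov).
I_D = (3.24 − 1.06) / 0.452 = 4.83 mA.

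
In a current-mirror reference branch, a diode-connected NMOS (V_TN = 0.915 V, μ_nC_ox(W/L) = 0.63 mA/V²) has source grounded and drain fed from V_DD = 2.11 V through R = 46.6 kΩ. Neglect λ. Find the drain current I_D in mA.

With gate tied to drain, V_GS = V_DS ≥ V_GS − V_TN, so the device is in saturation.
KCL at the drain: ½ k_n (V_GS − V_TN)² = (V_DD − V_GS)/R.
Let x = V_GS − 0.915. Then 14.7 x² + x − 1.195 = 0, giving x = 0.253 V (positive root), so V_GS = 1.17 V.
I_D = (V_DD − V_GS)/R = (2.11 − 1.17) / 46.6 = 0.0202 mA.

I_D = 0.0202 mA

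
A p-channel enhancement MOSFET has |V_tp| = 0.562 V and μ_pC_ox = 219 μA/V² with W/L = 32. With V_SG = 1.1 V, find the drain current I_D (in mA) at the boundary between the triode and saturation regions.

I_D = 1.01 mA

At the boundary V_SD = V_ov = V_SG − |V_tp| = 1.1 − 0.562 = 0.538 V.
k_p = μ_pC_ox · (W/L) = 7.008 mA/V².
I_D = ½ k_p V_ov² = 0.5 × 7.008 × 0.538² = 1.01 mA.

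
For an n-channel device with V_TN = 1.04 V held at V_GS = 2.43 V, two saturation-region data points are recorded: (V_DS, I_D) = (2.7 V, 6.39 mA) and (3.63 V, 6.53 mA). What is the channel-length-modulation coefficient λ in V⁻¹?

With V_GS fixed, I_D ∝ (1 + λ V_DS) in saturation, so I_D2/I_D1 = (1 + λ V_DS2)/(1 + λ V_DS1).
6.53/6.39 = 1.022 = (1 + 3.63 λ)/(1 + 2.7 λ).
Solving: λ (I_D1 V_DS2 − I_D2 V_DS1) = I_D2 − I_D1, so λ = (6.53 − 6.39) / (6.39 × 3.63 − 6.53 × 2.7) = 0.14 / 5.56 = 0.0252 V⁻¹.

λ = 0.0252 V⁻¹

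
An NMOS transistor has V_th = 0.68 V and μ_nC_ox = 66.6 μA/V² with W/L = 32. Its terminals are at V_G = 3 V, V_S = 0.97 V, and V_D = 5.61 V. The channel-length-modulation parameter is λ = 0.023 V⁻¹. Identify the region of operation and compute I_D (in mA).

Saturation; I_D = 2.15 mA

V_GS = V_G − V_S = 3 − 0.97 = 2.03 V; V_DS = V_D − V_S = 5.61 − 0.97 = 4.64 V.
k_n = μ_nC_ox · (W/L) = 2.131 mA/V².
V_ov = V_GS − V_th = 2.03 − 0.68 = 1.35 V.
Since V_DS = 4.64 V ≥ V_ov = 1.35 V, the device is in saturation.
I_D = ½ k_n V_ov² (1 + λ V_DS) = 0.5 × 2.131 × 1.35² × (1 + 0.023 × 4.64) = 2.15 mA.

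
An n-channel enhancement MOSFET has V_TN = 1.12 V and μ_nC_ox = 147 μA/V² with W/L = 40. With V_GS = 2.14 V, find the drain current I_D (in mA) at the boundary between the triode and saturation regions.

I_D = 3.06 mA

At the boundary V_DS = V_ov = V_GS − V_TN = 2.14 − 1.12 = 1.02 V.
k_n = μ_nC_ox · (W/L) = 5.88 mA/V².
I_D = ½ k_n V_ov² = 0.5 × 5.88 × 1.02² = 3.06 mA.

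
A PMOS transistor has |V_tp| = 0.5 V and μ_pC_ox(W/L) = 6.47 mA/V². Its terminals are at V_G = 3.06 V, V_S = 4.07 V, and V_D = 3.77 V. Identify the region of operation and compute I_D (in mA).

Triode; I_D = 0.699 mA

V_SG = V_S − V_G = 4.07 − 3.06 = 1.01 V; V_SD = V_S − V_D = 4.07 − 3.77 = 0.3 V.
V_ov = V_SG − |V_tp| = 1.01 − 0.5 = 0.51 V.
Since V_SD = 0.3 V < V_ov = 0.51 V, the device is in the triode region.
I_D = k_p [V_ov · V_SD − ½ V_SD²] = 6.47 × [0.51 × 0.3 − 0.5 × 0.3²] = 0.699 mA.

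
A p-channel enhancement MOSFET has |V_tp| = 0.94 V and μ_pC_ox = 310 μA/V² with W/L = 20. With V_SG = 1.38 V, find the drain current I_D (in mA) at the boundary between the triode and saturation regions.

At the boundary V_SD = V_ov = V_SG − |V_tp| = 1.38 − 0.94 = 0.44 V.
k_p = μ_pC_ox · (W/L) = 6.2 mA/V².
I_D = ½ k_p V_ov² = 0.5 × 6.2 × 0.44² = 0.6 mA.

I_D = 0.600 mA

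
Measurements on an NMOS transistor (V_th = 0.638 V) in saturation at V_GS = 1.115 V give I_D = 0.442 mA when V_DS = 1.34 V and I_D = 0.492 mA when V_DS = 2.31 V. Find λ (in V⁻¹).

λ = 0.138 V⁻¹

With V_GS fixed, I_D ∝ (1 + λ V_DS) in saturation, so I_D2/I_D1 = (1 + λ V_DS2)/(1 + λ V_DS1).
0.492/0.442 = 1.113 = (1 + 2.31 λ)/(1 + 1.34 λ).
Solving: λ (I_D1 V_DS2 − I_D2 V_DS1) = I_D2 − I_D1, so λ = (0.492 − 0.442) / (0.442 × 2.31 − 0.492 × 1.34) = 0.05 / 0.362 = 0.138 V⁻¹.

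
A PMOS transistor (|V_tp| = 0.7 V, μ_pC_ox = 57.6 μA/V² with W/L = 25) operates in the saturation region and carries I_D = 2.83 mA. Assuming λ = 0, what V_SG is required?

V_SG = 2.68 V

k_p = μ_pC_ox · (W/L) = 1.44 mA/V².
In saturation I_D = ½ k_p (V_SG − |V_tp|)², so V_SG − |V_tp| = √(2 I_D / k_p) = √(2 × 2.83 / 1.44) = 1.98 V.
V_SG = 0.7 + 1.98 = 2.68 V.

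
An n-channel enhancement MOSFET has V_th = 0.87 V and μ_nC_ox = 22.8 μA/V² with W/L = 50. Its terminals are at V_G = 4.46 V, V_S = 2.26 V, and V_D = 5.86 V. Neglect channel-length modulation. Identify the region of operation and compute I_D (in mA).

Saturation; I_D = 1.01 mA

V_GS = V_G − V_S = 4.46 − 2.26 = 2.2 V; V_DS = V_D − V_S = 5.86 − 2.26 = 3.6 V.
k_n = μ_nC_ox · (W/L) = 1.14 mA/V².
V_ov = V_GS − V_th = 2.2 − 0.87 = 1.33 V.
Since V_DS = 3.6 V ≥ V_ov = 1.33 V, the device is in saturation.
I_D = ½ k_n V_ov² = 0.5 × 1.14 × 1.33² = 1.01 mA.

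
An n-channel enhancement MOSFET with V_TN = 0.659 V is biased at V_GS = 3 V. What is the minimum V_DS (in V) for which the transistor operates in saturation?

The boundary between triode and saturation is V_DS = V_GS − V_TN = V_ov.
V_ov = 3 − 0.659 = 2.34 V.

V_DS,sat = 2.34 V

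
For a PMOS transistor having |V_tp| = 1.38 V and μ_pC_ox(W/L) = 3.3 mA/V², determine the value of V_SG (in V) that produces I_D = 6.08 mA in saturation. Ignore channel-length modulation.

In saturation I_D = ½ k_p (V_SG − |V_tp|)², so V_SG − |V_tp| = √(2 I_D / k_p) = √(2 × 6.08 / 3.3) = 1.92 V.
V_SG = 1.38 + 1.92 = 3.3 V.

V_SG = 3.30 V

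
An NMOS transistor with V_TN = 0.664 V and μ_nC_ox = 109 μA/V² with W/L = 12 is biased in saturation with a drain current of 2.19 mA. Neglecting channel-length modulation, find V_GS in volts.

V_GS = 2.49 V

k_n = μ_nC_ox · (W/L) = 1.308 mA/V².
In saturation I_D = ½ k_n (V_GS − V_TN)², so V_GS − V_TN = √(2 I_D / k_n) = √(2 × 2.19 / 1.308) = 1.83 V.
V_GS = 0.664 + 1.83 = 2.49 V.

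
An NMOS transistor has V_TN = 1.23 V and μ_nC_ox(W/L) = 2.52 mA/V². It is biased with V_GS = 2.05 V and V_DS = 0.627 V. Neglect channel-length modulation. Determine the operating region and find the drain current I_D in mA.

V_ov = V_GS − V_TN = 2.05 − 1.23 = 0.82 V.
Since V_DS = 0.627 V < V_ov = 0.82 V, the device is in the triode region.
I_D = k_n [V_ov · V_DS − ½ V_DS²] = 2.52 × [0.82 × 0.627 − 0.5 × 0.627²] = 0.8 mA.

Triode; I_D = 0.800 mA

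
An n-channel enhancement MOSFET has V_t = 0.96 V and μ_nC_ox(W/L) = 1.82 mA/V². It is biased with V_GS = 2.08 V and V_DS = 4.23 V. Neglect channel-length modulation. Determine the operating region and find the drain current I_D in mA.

V_ov = V_GS − V_t = 2.08 − 0.96 = 1.12 V.
Since V_DS = 4.23 V ≥ V_ov = 1.12 V, the device is in saturation.
I_D = ½ k_n V_ov² = 0.5 × 1.82 × 1.12² = 1.14 mA.

Saturation; I_D = 1.14 mA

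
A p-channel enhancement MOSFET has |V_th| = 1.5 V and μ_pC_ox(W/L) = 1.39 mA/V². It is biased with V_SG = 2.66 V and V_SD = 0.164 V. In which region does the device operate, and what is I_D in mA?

Triode; I_D = 0.246 mA

V_ov = V_SG − |V_th| = 2.66 − 1.5 = 1.16 V.
Since V_SD = 0.164 V < V_ov = 1.16 V, the device is in the triode region.
I_D = k_p [V_ov · V_SD − ½ V_SD²] = 1.39 × [1.16 × 0.164 − 0.5 × 0.164²] = 0.246 mA.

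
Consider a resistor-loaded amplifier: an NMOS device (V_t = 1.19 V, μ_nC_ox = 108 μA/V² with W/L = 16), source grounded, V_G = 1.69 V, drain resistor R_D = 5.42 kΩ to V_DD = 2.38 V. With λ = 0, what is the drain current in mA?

I_D = 0.216 mA

V_GS = V_G = 1.69 V, so V_ov = 1.69 − 1.19 = 0.5 V.
k_n = μ_nC_ox · (W/L) = 1.728 mA/V².
Assume saturation: I_D = ½ k_n V_ov² = 0.5 × 1.728 × 0.5² = 0.216 mA, giving V_DS = V_DD − I_D R_D = 2.38 − 0.216 × 5.42 = 1.21 V.
V_DS = 1.21 V ≥ V_ov = 0.5 V, confirming saturation.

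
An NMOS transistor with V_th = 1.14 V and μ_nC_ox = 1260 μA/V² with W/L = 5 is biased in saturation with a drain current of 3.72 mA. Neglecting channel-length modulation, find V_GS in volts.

V_GS = 2.23 V

k_n = μ_nC_ox · (W/L) = 6.3 mA/V².
In saturation I_D = ½ k_n (V_GS − V_th)², so V_GS − V_th = √(2 I_D / k_n) = √(2 × 3.72 / 6.3) = 1.09 V.
V_GS = 1.14 + 1.09 = 2.23 V.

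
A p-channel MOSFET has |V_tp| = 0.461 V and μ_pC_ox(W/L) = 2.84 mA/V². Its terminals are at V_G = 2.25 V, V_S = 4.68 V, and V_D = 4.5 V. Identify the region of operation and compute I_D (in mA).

V_SG = V_S − V_G = 4.68 − 2.25 = 2.43 V; V_SD = V_S − V_D = 4.68 − 4.5 = 0.18 V.
V_ov = V_SG − |V_tp| = 2.43 − 0.461 = 1.97 V.
Since V_SD = 0.18 V < V_ov = 1.97 V, the device is in the triode region.
I_D = k_p [V_ov · V_SD − ½ V_SD²] = 2.84 × [1.97 × 0.18 − 0.5 × 0.18²] = 0.961 mA.

Triode; I_D = 0.961 mA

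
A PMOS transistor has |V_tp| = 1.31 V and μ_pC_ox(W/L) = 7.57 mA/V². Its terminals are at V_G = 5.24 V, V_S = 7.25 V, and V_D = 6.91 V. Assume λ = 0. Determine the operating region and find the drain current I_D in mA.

Triode; I_D = 1.36 mA

V_SG = V_S − V_G = 7.25 − 5.24 = 2.01 V; V_SD = V_S − V_D = 7.25 − 6.91 = 0.34 V.
V_ov = V_SG − |V_tp| = 2.01 − 1.31 = 0.7 V.
Since V_SD = 0.34 V < V_ov = 0.7 V, the device is in the triode region.
I_D = k_p [V_ov · V_SD − ½ V_SD²] = 7.57 × [0.7 × 0.34 − 0.5 × 0.34²] = 1.36 mA.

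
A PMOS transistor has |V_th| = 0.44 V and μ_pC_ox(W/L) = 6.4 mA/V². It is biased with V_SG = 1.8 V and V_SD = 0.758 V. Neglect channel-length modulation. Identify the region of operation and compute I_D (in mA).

V_ov = V_SG − |V_th| = 1.8 − 0.44 = 1.36 V.
Since V_SD = 0.758 V < V_ov = 1.36 V, the device is in the triode region.
I_D = k_p [V_ov · V_SD − ½ V_SD²] = 6.4 × [1.36 × 0.758 − 0.5 × 0.758²] = 4.76 mA.

Triode; I_D = 4.76 mA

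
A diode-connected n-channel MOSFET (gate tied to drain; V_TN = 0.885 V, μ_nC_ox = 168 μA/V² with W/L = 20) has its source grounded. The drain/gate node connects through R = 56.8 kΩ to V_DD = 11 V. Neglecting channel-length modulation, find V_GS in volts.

With gate tied to drain, V_GS = V_DS ≥ V_GS − V_TN, so the device is in saturation.
k_n = μ_nC_ox · (W/L) = 3.36 mA/V².
KCL at the drain: ½ k_n (V_GS − V_TN)² = (V_DD − V_GS)/R.
Let x = V_GS − 0.885. Then 95.4 x² + x − 10.12 = 0, giving x = 0.32 V (positive root), so V_GS = 1.21 V.
I_D = (V_DD − V_GS)/R = (11 − 1.21) / 56.8 = 0.172 mA.

V_GS = 1.21 V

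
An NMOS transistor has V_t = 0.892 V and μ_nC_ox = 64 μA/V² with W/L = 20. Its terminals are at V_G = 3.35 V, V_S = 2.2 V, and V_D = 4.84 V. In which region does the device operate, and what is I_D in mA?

V_GS = V_G − V_S = 3.35 − 2.2 = 1.15 V; V_DS = V_D − V_S = 4.84 − 2.2 = 2.64 V.
k_n = μ_nC_ox · (W/L) = 1.28 mA/V².
V_ov = V_GS − V_t = 1.15 − 0.892 = 0.258 V.
Since V_DS = 2.64 V ≥ V_ov = 0.258 V, the device is in saturation.
I_D = ½ k_n V_ov² = 0.5 × 1.28 × 0.258² = 0.0426 mA.

Saturation; I_D = 0.0426 mA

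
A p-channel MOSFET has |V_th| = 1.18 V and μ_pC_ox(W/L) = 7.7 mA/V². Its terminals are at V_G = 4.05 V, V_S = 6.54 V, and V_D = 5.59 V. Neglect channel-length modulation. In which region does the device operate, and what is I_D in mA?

V_SG = V_S − V_G = 6.54 − 4.05 = 2.49 V; V_SD = V_S − V_D = 6.54 − 5.59 = 0.95 V.
V_ov = V_SG − |V_th| = 2.49 − 1.18 = 1.31 V.
Since V_SD = 0.95 V < V_ov = 1.31 V, the device is in the triode region.
I_D = k_p [V_ov · V_SD − ½ V_SD²] = 7.7 × [1.31 × 0.95 − 0.5 × 0.95²] = 6.11 mA.

Triode; I_D = 6.11 mA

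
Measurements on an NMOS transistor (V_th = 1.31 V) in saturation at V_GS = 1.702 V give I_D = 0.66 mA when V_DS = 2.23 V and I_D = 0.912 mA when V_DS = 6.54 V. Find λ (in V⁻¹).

With V_GS fixed, I_D ∝ (1 + λ V_DS) in saturation, so I_D2/I_D1 = (1 + λ V_DS2)/(1 + λ V_DS1).
0.912/0.66 = 1.382 = (1 + 6.54 λ)/(1 + 2.23 λ).
Solving: λ (I_D1 V_DS2 − I_D2 V_DS1) = I_D2 − I_D1, so λ = (0.912 − 0.66) / (0.66 × 6.54 − 0.912 × 2.23) = 0.252 / 2.28 = 0.11 V⁻¹.

λ = 0.110 V⁻¹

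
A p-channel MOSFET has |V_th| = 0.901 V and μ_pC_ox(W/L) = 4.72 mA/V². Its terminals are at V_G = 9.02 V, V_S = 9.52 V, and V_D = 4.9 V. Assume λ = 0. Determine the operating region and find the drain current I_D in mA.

Cutoff; I_D = 0 mA

V_SG = V_S − V_G = 9.52 − 9.02 = 0.5 V; V_SD = V_S − V_D = 9.52 − 4.9 = 4.62 V.
V_SG = 0.5 V < |V_th| = 0.901 V, so the transistor is in cutoff.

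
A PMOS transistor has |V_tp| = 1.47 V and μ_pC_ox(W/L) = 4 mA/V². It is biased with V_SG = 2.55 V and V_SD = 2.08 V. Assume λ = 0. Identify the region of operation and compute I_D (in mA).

V_ov = V_SG − |V_tp| = 2.55 − 1.47 = 1.08 V.
Since V_SD = 2.08 V ≥ V_ov = 1.08 V, the device is in saturation.
I_D = ½ k_p V_ov² = 0.5 × 4 × 1.08² = 2.33 mA.

Saturation; I_D = 2.33 mA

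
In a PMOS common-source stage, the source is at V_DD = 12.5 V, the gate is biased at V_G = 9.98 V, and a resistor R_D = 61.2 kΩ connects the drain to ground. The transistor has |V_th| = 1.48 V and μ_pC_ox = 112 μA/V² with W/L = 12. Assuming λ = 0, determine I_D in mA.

I_D = 0.202 mA

V_SG = V_DD − V_G = 12.5 − 9.98 = 2.52 V, so V_ov = 2.52 − 1.48 = 1.04 V.
k_p = μ_pC_ox · (W/L) = 1.344 mA/V².
Assume saturation: I_D = ½ k_p V_ov² = 0.5 × 1.344 × 1.04² = 0.727 mA, giving V_SD = V_DD − I_D R_D = 12.5 − 0.727 × 61.2 = -32 V.
But -32 V < V_ov = 1.04 V, so the device is actually in triode.
In triode I_D = k_p[V_ov V_SD − ½ V_SD²] and I_D = (V_DD − V_SD)/R_D. Equating: 41.1 V_SD² − 86.54 V_SD + 12.5 = 0, giving V_SD = 0.156 V (the root below V_ov).
I_D = (12.5 − 0.156) / 61.2 = 0.202 mA.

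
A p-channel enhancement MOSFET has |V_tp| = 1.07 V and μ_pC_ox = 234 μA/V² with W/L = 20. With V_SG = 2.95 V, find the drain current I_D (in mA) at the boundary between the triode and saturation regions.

I_D = 8.27 mA

At the boundary V_SD = V_ov = V_SG − |V_tp| = 2.95 − 1.07 = 1.88 V.
k_p = μ_pC_ox · (W/L) = 4.68 mA/V².
I_D = ½ k_p V_ov² = 0.5 × 4.68 × 1.88² = 8.27 mA.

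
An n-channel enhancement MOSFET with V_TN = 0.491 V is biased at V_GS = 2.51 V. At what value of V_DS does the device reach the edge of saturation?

The boundary between triode and saturation is V_DS = V_GS − V_TN = V_ov.
V_ov = 2.51 − 0.491 = 2.02 V.

V_DS,sat = 2.02 V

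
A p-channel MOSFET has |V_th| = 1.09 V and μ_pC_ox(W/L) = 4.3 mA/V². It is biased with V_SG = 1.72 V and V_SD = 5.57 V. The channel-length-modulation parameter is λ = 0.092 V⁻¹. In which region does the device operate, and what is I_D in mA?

V_ov = V_SG − |V_th| = 1.72 − 1.09 = 0.63 V.
Since V_SD = 5.57 V ≥ V_ov = 0.63 V, the device is in saturation.
I_D = ½ k_p V_ov² (1 + λ V_SD) = 0.5 × 4.3 × 0.63² × (1 + 0.092 × 5.57) = 1.29 mA.

Saturation; I_D = 1.29 mA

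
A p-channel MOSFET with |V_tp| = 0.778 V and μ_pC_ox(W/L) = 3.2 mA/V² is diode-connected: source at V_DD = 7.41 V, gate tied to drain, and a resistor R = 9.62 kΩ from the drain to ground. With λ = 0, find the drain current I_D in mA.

I_D = 0.624 mA

With gate tied to drain, V_SG = V_SD ≥ V_SG − |V_tp|, so the device is in saturation.
KCL at the drain: ½ k_p (V_SG − |V_tp|)² = (V_DD − V_SG)/R.
Let x = V_SG − 0.778. Then 15.4 x² + x − 6.632 = 0, giving x = 0.625 V (positive root), so V_SG = 1.4 V.
I_D = (V_DD − V_SG)/R = (7.41 − 1.4) / 9.62 = 0.624 mA.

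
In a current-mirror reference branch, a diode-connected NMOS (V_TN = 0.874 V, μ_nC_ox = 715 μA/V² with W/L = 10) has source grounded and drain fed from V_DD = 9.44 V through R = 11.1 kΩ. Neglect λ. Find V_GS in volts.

With gate tied to drain, V_GS = V_DS ≥ V_GS − V_TN, so the device is in saturation.
k_n = μ_nC_ox · (W/L) = 7.15 mA/V².
KCL at the drain: ½ k_n (V_GS − V_TN)² = (V_DD − V_GS)/R.
Let x = V_GS − 0.874. Then 39.7 x² + x − 8.566 = 0, giving x = 0.452 V (positive root), so V_GS = 1.33 V.
I_D = (V_DD − V_GS)/R = (9.44 − 1.33) / 11.1 = 0.731 mA.

V_GS = 1.33 V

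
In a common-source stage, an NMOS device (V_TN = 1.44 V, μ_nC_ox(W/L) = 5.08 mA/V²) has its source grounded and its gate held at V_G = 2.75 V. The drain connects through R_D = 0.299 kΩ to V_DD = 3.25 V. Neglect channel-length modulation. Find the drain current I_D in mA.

I_D = 4.36 mA

V_GS = V_G = 2.75 V, so V_ov = 2.75 − 1.44 = 1.31 V.
Assume saturation: I_D = ½ k_n V_ov² = 0.5 × 5.08 × 1.31² = 4.36 mA, giving V_DS = V_DD − I_D R_D = 3.25 − 4.36 × 0.299 = 1.95 V.
V_DS = 1.95 V ≥ V_ov = 1.31 V, confirming saturation.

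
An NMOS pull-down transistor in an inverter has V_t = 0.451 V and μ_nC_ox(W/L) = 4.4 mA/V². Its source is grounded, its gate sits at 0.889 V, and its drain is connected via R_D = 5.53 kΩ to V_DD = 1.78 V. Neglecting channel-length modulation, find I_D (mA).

I_D = 0.287 mA

V_GS = V_G = 0.889 V, so V_ov = 0.889 − 0.451 = 0.438 V.
Assume saturation: I_D = ½ k_n V_ov² = 0.5 × 4.4 × 0.438² = 0.422 mA, giving V_DS = V_DD − I_D R_D = 1.78 − 0.422 × 5.53 = -0.554 V.
But -0.554 V < V_ov = 0.438 V, so the device is actually in triode.
In triode I_D = k_n[V_ov V_DS − ½ V_DS²] and I_D = (V_DD − V_DS)/R_D. Equating: 12.2 V_DS² − 11.66 V_DS + 1.78 = 0, giving V_DS = 0.191 V (the root below V_ov).
I_D = (1.78 − 0.191) / 5.53 = 0.287 mA.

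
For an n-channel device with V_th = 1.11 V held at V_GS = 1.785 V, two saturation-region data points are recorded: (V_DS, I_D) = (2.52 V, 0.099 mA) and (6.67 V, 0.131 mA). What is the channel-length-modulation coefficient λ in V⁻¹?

With V_GS fixed, I_D ∝ (1 + λ V_DS) in saturation, so I_D2/I_D1 = (1 + λ V_DS2)/(1 + λ V_DS1).
0.131/0.099 = 1.323 = (1 + 6.67 λ)/(1 + 2.52 λ).
Solving: λ (I_D1 V_DS2 − I_D2 V_DS1) = I_D2 − I_D1, so λ = (0.131 − 0.099) / (0.099 × 6.67 − 0.131 × 2.52) = 0.032 / 0.33 = 0.0969 V⁻¹.

λ = 0.0969 V⁻¹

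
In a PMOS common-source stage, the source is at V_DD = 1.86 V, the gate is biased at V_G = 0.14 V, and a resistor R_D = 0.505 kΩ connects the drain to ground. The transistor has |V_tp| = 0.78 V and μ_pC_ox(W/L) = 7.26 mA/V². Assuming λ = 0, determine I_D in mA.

V_SG = V_DD − V_G = 1.86 − 0.14 = 1.72 V, so V_ov = 1.72 − 0.78 = 0.94 V.
Assume saturation: I_D = ½ k_p V_ov² = 0.5 × 7.26 × 0.94² = 3.21 mA, giving V_SD = V_DD − I_D R_D = 1.86 − 3.21 × 0.505 = 0.24 V.
But 0.24 V < V_ov = 0.94 V, so the device is actually in triode.
In triode I_D = k_p[V_ov V_SD − ½ V_SD²] and I_D = (V_DD − V_SD)/R_D. Equating: 1.83 V_SD² − 4.446 V_SD + 1.86 = 0, giving V_SD = 0.537 V (the root below V_ov).
I_D = (1.86 − 0.537) / 0.505 = 2.62 mA.

I_D = 2.62 mA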